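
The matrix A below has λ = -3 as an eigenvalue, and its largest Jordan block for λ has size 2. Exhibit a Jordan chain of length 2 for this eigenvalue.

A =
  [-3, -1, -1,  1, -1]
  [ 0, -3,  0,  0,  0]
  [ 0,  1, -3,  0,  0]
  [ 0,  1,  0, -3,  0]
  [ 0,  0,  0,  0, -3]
A Jordan chain for λ = -3 of length 2:
v_1 = (-1, 0, 1, 1, 0)ᵀ
v_2 = (0, 1, 0, 0, 0)ᵀ

Let N = A − (-3)·I. We want v_2 with N^2 v_2 = 0 but N^1 v_2 ≠ 0; then v_{j-1} := N · v_j for j = 2, …, 2.

Pick v_2 = (0, 1, 0, 0, 0)ᵀ.
Then v_1 = N · v_2 = (-1, 0, 1, 1, 0)ᵀ.

Sanity check: (A − (-3)·I) v_1 = (0, 0, 0, 0, 0)ᵀ = 0. ✓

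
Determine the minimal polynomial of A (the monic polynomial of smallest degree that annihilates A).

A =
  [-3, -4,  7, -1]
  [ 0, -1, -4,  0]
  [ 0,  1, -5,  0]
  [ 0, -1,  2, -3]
x^2 + 6*x + 9

The characteristic polynomial is χ_A(x) = (x + 3)^4, so the eigenvalues are known. The minimal polynomial is
  m_A(x) = Π_λ (x − λ)^{k_λ}
where k_λ is the size of the *largest* Jordan block for λ (equivalently, the smallest k with (A − λI)^k v = 0 for every generalised eigenvector v of λ).

  λ = -3: largest Jordan block has size 2, contributing (x + 3)^2

So m_A(x) = (x + 3)^2 = x^2 + 6*x + 9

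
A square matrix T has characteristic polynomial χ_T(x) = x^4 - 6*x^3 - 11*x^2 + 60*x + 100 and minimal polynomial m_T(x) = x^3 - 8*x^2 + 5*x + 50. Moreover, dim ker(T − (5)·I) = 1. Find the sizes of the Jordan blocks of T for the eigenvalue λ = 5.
Block sizes for λ = 5: [2]

Step 1 — from the characteristic polynomial, algebraic multiplicity of λ = 5 is 2. From dim ker(T − (5)·I) = 1, there are exactly 1 Jordan blocks for λ = 5.
Step 2 — from the minimal polynomial, the factor (x − 5)^2 tells us the largest block for λ = 5 has size 2.
Step 3 — with total size 2, 1 blocks, and largest block 2, the block sizes (in nonincreasing order) are [2].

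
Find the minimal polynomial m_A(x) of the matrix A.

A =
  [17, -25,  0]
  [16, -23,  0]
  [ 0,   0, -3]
x^2 + 6*x + 9

The characteristic polynomial is χ_A(x) = (x + 3)^3, so the eigenvalues are known. The minimal polynomial is
  m_A(x) = Π_λ (x − λ)^{k_λ}
where k_λ is the size of the *largest* Jordan block for λ (equivalently, the smallest k with (A − λI)^k v = 0 for every generalised eigenvector v of λ).

  λ = -3: largest Jordan block has size 2, contributing (x + 3)^2

So m_A(x) = (x + 3)^2 = x^2 + 6*x + 9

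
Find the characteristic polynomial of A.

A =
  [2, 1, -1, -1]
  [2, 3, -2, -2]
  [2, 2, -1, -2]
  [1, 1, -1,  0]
x^4 - 4*x^3 + 6*x^2 - 4*x + 1

Expanding det(x·I − A) (e.g. by cofactor expansion or by noting that A is similar to its Jordan form J, which has the same characteristic polynomial as A) gives
  χ_A(x) = x^4 - 4*x^3 + 6*x^2 - 4*x + 1
which factors as (x - 1)^4. The eigenvalues (with algebraic multiplicities) are λ = 1 with multiplicity 4.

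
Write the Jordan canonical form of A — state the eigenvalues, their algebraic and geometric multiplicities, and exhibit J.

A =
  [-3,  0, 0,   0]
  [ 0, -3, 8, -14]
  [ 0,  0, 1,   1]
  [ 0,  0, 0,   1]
J_1(-3) ⊕ J_1(-3) ⊕ J_2(1)

The characteristic polynomial is
  det(x·I − A) = x^4 + 4*x^3 - 2*x^2 - 12*x + 9 = (x - 1)^2*(x + 3)^2

Eigenvalues and multiplicities (the geometric multiplicity of λ is n − rank(A − λI), which equals the number of Jordan blocks for λ):
  λ = -3: algebraic multiplicity = 2, geometric multiplicity = 2
  λ = 1: algebraic multiplicity = 2, geometric multiplicity = 1

Determining the block sizes for each eigenvalue:
  λ = -3: gm = am = 2, so every block has size 1 → block sizes [1, 1]
  λ = 1: one block (gm = 1), so the single block has size am = 2 → block sizes [2]

Assembling the blocks gives a Jordan form
J =
  [-3,  0, 0, 0]
  [ 0, -3, 0, 0]
  [ 0,  0, 1, 1]
  [ 0,  0, 0, 1]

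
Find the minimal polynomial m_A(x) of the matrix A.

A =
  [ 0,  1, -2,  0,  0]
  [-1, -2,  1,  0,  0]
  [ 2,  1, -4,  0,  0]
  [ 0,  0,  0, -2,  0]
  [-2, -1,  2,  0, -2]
x^3 + 6*x^2 + 12*x + 8

The characteristic polynomial is χ_A(x) = (x + 2)^5, so the eigenvalues are known. The minimal polynomial is
  m_A(x) = Π_λ (x − λ)^{k_λ}
where k_λ is the size of the *largest* Jordan block for λ (equivalently, the smallest k with (A − λI)^k v = 0 for every generalised eigenvector v of λ).

  λ = -2: largest Jordan block has size 3, contributing (x + 2)^3

So m_A(x) = (x + 2)^3 = x^3 + 6*x^2 + 12*x + 8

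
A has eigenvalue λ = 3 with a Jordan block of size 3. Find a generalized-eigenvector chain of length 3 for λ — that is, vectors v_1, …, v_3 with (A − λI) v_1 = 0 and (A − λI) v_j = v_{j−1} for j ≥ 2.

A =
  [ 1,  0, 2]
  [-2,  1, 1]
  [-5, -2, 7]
A Jordan chain for λ = 3 of length 3:
v_1 = (-6, 3, -6)ᵀ
v_2 = (-2, -2, -5)ᵀ
v_3 = (1, 0, 0)ᵀ

Let N = A − (3)·I. We want v_3 with N^3 v_3 = 0 but N^2 v_3 ≠ 0; then v_{j-1} := N · v_j for j = 3, …, 2.

Pick v_3 = (1, 0, 0)ᵀ.
Then v_2 = N · v_3 = (-2, -2, -5)ᵀ.
Then v_1 = N · v_2 = (-6, 3, -6)ᵀ.

Sanity check: (A − (3)·I) v_1 = (0, 0, 0)ᵀ = 0. ✓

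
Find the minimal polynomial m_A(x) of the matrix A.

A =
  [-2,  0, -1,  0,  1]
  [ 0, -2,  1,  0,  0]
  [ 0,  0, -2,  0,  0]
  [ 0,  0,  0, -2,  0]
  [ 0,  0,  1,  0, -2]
x^3 + 6*x^2 + 12*x + 8

The characteristic polynomial is χ_A(x) = (x + 2)^5, so the eigenvalues are known. The minimal polynomial is
  m_A(x) = Π_λ (x − λ)^{k_λ}
where k_λ is the size of the *largest* Jordan block for λ (equivalently, the smallest k with (A − λI)^k v = 0 for every generalised eigenvector v of λ).

  λ = -2: largest Jordan block has size 3, contributing (x + 2)^3

So m_A(x) = (x + 2)^3 = x^3 + 6*x^2 + 12*x + 8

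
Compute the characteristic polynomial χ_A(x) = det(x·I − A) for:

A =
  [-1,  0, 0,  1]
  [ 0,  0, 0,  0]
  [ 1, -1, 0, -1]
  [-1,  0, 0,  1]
x^4

Expanding det(x·I − A) (e.g. by cofactor expansion or by noting that A is similar to its Jordan form J, which has the same characteristic polynomial as A) gives
  χ_A(x) = x^4
which factors as x^4. The eigenvalues (with algebraic multiplicities) are λ = 0 with multiplicity 4.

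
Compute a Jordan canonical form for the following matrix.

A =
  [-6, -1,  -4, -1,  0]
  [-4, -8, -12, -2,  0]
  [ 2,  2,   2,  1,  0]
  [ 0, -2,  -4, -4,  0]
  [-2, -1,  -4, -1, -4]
J_2(-4) ⊕ J_2(-4) ⊕ J_1(-4)

The characteristic polynomial is
  det(x·I − A) = x^5 + 20*x^4 + 160*x^3 + 640*x^2 + 1280*x + 1024 = (x + 4)^5

Eigenvalues and multiplicities (the geometric multiplicity of λ is n − rank(A − λI), which equals the number of Jordan blocks for λ):
  λ = -4: algebraic multiplicity = 5, geometric multiplicity = 3

Determining the block sizes for each eigenvalue:
  λ = -4: with am = 5 and gm = 3, the partition is not yet determined (e.g. several partitions of 5 into 3 parts exist). Let N = A − (-4)·I. Computing rank(N^1) = 2, rank(N^2) = 0; the number of blocks of size ≥ j is rank(N^{j−1}) − rank(N^j), giving [3, 2]. So we have 2 block(s) of size 2, 1 block(s) of size 1 → block sizes [2, 2, 1]

Assembling the blocks gives a Jordan form
J =
  [-4,  1,  0,  0,  0]
  [ 0, -4,  0,  0,  0]
  [ 0,  0, -4,  1,  0]
  [ 0,  0,  0, -4,  0]
  [ 0,  0,  0,  0, -4]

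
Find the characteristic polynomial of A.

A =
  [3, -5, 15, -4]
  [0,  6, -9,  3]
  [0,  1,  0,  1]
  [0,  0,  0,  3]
x^4 - 12*x^3 + 54*x^2 - 108*x + 81

Expanding det(x·I − A) (e.g. by cofactor expansion or by noting that A is similar to its Jordan form J, which has the same characteristic polynomial as A) gives
  χ_A(x) = x^4 - 12*x^3 + 54*x^2 - 108*x + 81
which factors as (x - 3)^4. The eigenvalues (with algebraic multiplicities) are λ = 3 with multiplicity 4.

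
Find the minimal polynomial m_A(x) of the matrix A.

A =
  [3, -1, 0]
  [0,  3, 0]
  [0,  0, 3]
x^2 - 6*x + 9

The characteristic polynomial is χ_A(x) = (x - 3)^3, so the eigenvalues are known. The minimal polynomial is
  m_A(x) = Π_λ (x − λ)^{k_λ}
where k_λ is the size of the *largest* Jordan block for λ (equivalently, the smallest k with (A − λI)^k v = 0 for every generalised eigenvector v of λ).

  λ = 3: largest Jordan block has size 2, contributing (x − 3)^2

So m_A(x) = (x - 3)^2 = x^2 - 6*x + 9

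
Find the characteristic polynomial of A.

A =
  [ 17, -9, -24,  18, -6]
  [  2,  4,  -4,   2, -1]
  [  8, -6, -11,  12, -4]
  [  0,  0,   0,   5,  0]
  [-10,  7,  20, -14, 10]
x^5 - 25*x^4 + 250*x^3 - 1250*x^2 + 3125*x - 3125

Expanding det(x·I − A) (e.g. by cofactor expansion or by noting that A is similar to its Jordan form J, which has the same characteristic polynomial as A) gives
  χ_A(x) = x^5 - 25*x^4 + 250*x^3 - 1250*x^2 + 3125*x - 3125
which factors as (x - 5)^5. The eigenvalues (with algebraic multiplicities) are λ = 5 with multiplicity 5.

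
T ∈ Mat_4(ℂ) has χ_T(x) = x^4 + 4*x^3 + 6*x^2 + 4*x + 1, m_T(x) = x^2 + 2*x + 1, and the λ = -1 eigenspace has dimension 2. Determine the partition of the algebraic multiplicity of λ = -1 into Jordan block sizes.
Block sizes for λ = -1: [2, 2]

Step 1 — from the characteristic polynomial, algebraic multiplicity of λ = -1 is 4. From dim ker(T − (-1)·I) = 2, there are exactly 2 Jordan blocks for λ = -1.
Step 2 — from the minimal polynomial, the factor (x + 1)^2 tells us the largest block for λ = -1 has size 2.
Step 3 — with total size 4, 2 blocks, and largest block 2, the block sizes (in nonincreasing order) are [2, 2].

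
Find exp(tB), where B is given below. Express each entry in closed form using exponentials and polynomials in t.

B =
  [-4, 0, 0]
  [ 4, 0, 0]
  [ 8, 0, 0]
e^{tB} =
  [exp(-4*t), 0, 0]
  [1 - exp(-4*t), 1, 0]
  [2 - 2*exp(-4*t), 0, 1]

Strategy: write B = P · J · P⁻¹ where J is a Jordan canonical form, so e^{tB} = P · e^{tJ} · P⁻¹, and e^{tJ} can be computed block-by-block.

B has Jordan form
J =
  [-4, 0, 0]
  [ 0, 0, 0]
  [ 0, 0, 0]
(up to reordering of blocks).

Per-block formulas:
  For a 1×1 block at λ = 0: exp(t · [0]) = [e^(0t)].
  For a 1×1 block at λ = -4: exp(t · [-4]) = [e^(-4t)].

After assembling e^{tJ} and conjugating by P, we get:

e^{tB} =
  [exp(-4*t), 0, 0]
  [1 - exp(-4*t), 1, 0]
  [2 - 2*exp(-4*t), 0, 1]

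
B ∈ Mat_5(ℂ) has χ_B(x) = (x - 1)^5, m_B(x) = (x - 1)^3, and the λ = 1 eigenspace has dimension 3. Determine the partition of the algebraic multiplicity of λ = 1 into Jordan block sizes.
Block sizes for λ = 1: [3, 1, 1]

Step 1 — from the characteristic polynomial, algebraic multiplicity of λ = 1 is 5. From dim ker(B − (1)·I) = 3, there are exactly 3 Jordan blocks for λ = 1.
Step 2 — from the minimal polynomial, the factor (x − 1)^3 tells us the largest block for λ = 1 has size 3.
Step 3 — with total size 5, 3 blocks, and largest block 3, the block sizes (in nonincreasing order) are [3, 1, 1].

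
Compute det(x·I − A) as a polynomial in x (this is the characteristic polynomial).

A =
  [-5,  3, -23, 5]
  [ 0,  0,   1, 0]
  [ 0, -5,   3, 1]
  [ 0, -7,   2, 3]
x^4 - x^3 - 18*x^2 + 52*x - 40

Expanding det(x·I − A) (e.g. by cofactor expansion or by noting that A is similar to its Jordan form J, which has the same characteristic polynomial as A) gives
  χ_A(x) = x^4 - x^3 - 18*x^2 + 52*x - 40
which factors as (x - 2)^3*(x + 5). The eigenvalues (with algebraic multiplicities) are λ = -5 with multiplicity 1, λ = 2 with multiplicity 3.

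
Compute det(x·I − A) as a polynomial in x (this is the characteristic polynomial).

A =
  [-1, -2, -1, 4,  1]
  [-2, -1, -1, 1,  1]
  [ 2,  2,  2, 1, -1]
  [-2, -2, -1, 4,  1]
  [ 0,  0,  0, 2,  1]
x^5 - 5*x^4 + 10*x^3 - 10*x^2 + 5*x - 1

Expanding det(x·I − A) (e.g. by cofactor expansion or by noting that A is similar to its Jordan form J, which has the same characteristic polynomial as A) gives
  χ_A(x) = x^5 - 5*x^4 + 10*x^3 - 10*x^2 + 5*x - 1
which factors as (x - 1)^5. The eigenvalues (with algebraic multiplicities) are λ = 1 with multiplicity 5.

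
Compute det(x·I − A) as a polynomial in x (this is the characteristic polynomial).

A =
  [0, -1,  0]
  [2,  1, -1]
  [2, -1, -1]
x^3

Expanding det(x·I − A) (e.g. by cofactor expansion or by noting that A is similar to its Jordan form J, which has the same characteristic polynomial as A) gives
  χ_A(x) = x^3
which factors as x^3. The eigenvalues (with algebraic multiplicities) are λ = 0 with multiplicity 3.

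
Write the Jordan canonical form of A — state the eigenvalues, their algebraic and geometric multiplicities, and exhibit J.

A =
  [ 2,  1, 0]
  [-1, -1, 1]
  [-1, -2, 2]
J_3(1)

The characteristic polynomial is
  det(x·I − A) = x^3 - 3*x^2 + 3*x - 1 = (x - 1)^3

Eigenvalues and multiplicities (the geometric multiplicity of λ is n − rank(A − λI), which equals the number of Jordan blocks for λ):
  λ = 1: algebraic multiplicity = 3, geometric multiplicity = 1

Determining the block sizes for each eigenvalue:
  λ = 1: one block (gm = 1), so the single block has size am = 3 → block sizes [3]

Assembling the blocks gives a Jordan form
J =
  [1, 1, 0]
  [0, 1, 1]
  [0, 0, 1]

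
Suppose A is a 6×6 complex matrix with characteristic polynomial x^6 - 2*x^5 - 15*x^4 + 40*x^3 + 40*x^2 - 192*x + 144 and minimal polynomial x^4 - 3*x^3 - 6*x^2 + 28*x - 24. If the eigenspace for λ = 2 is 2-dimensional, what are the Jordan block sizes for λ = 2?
Block sizes for λ = 2: [3, 1]

Step 1 — from the characteristic polynomial, algebraic multiplicity of λ = 2 is 4. From dim ker(A − (2)·I) = 2, there are exactly 2 Jordan blocks for λ = 2.
Step 2 — from the minimal polynomial, the factor (x − 2)^3 tells us the largest block for λ = 2 has size 3.
Step 3 — with total size 4, 2 blocks, and largest block 3, the block sizes (in nonincreasing order) are [3, 1].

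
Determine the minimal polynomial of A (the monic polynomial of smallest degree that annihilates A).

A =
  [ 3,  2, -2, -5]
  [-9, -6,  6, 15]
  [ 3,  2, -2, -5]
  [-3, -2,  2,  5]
x^2

The characteristic polynomial is χ_A(x) = x^4, so the eigenvalues are known. The minimal polynomial is
  m_A(x) = Π_λ (x − λ)^{k_λ}
where k_λ is the size of the *largest* Jordan block for λ (equivalently, the smallest k with (A − λI)^k v = 0 for every generalised eigenvector v of λ).

  λ = 0: largest Jordan block has size 2, contributing (x − 0)^2

So m_A(x) = x^2 = x^2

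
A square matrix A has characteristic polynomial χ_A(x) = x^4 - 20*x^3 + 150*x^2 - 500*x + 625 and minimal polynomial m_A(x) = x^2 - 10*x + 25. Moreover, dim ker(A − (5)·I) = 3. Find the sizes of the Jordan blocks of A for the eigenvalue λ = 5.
Block sizes for λ = 5: [2, 1, 1]

Step 1 — from the characteristic polynomial, algebraic multiplicity of λ = 5 is 4. From dim ker(A − (5)·I) = 3, there are exactly 3 Jordan blocks for λ = 5.
Step 2 — from the minimal polynomial, the factor (x − 5)^2 tells us the largest block for λ = 5 has size 2.
Step 3 — with total size 4, 3 blocks, and largest block 2, the block sizes (in nonincreasing order) are [2, 1, 1].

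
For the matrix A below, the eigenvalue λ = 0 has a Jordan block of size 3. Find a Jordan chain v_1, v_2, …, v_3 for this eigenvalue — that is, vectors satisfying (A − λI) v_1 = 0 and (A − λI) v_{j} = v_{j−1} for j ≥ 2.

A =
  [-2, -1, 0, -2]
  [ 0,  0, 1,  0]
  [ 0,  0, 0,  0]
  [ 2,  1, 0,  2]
A Jordan chain for λ = 0 of length 3:
v_1 = (-1, 0, 0, 1)ᵀ
v_2 = (0, 1, 0, 0)ᵀ
v_3 = (0, 0, 1, 0)ᵀ

Let N = A − (0)·I. We want v_3 with N^3 v_3 = 0 but N^2 v_3 ≠ 0; then v_{j-1} := N · v_j for j = 3, …, 2.

Pick v_3 = (0, 0, 1, 0)ᵀ.
Then v_2 = N · v_3 = (0, 1, 0, 0)ᵀ.
Then v_1 = N · v_2 = (-1, 0, 0, 1)ᵀ.

Sanity check: (A − (0)·I) v_1 = (0, 0, 0, 0)ᵀ = 0. ✓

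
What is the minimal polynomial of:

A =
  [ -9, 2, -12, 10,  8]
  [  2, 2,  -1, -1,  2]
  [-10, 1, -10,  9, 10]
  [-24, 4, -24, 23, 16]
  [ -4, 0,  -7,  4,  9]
x^3 - 9*x^2 + 27*x - 27

The characteristic polynomial is χ_A(x) = (x - 3)^5, so the eigenvalues are known. The minimal polynomial is
  m_A(x) = Π_λ (x − λ)^{k_λ}
where k_λ is the size of the *largest* Jordan block for λ (equivalently, the smallest k with (A − λI)^k v = 0 for every generalised eigenvector v of λ).

  λ = 3: largest Jordan block has size 3, contributing (x − 3)^3

So m_A(x) = (x - 3)^3 = x^3 - 9*x^2 + 27*x - 27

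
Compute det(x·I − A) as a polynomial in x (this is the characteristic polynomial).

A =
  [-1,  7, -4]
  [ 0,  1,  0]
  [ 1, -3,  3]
x^3 - 3*x^2 + 3*x - 1

Expanding det(x·I − A) (e.g. by cofactor expansion or by noting that A is similar to its Jordan form J, which has the same characteristic polynomial as A) gives
  χ_A(x) = x^3 - 3*x^2 + 3*x - 1
which factors as (x - 1)^3. The eigenvalues (with algebraic multiplicities) are λ = 1 with multiplicity 3.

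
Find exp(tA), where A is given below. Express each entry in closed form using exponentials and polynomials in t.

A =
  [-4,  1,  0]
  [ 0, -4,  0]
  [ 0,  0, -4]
e^{tA} =
  [exp(-4*t), t*exp(-4*t), 0]
  [0, exp(-4*t), 0]
  [0, 0, exp(-4*t)]

Strategy: write A = P · J · P⁻¹ where J is a Jordan canonical form, so e^{tA} = P · e^{tJ} · P⁻¹, and e^{tJ} can be computed block-by-block.

A has Jordan form
J =
  [-4,  1,  0]
  [ 0, -4,  0]
  [ 0,  0, -4]
(up to reordering of blocks).

Per-block formulas:
  For a 1×1 block at λ = -4: exp(t · [-4]) = [e^(-4t)].
  For a 2×2 Jordan block J_2(-4): exp(t · J_2(-4)) = e^(-4t)·(I + t·N), where N is the 2×2 nilpotent shift.

After assembling e^{tJ} and conjugating by P, we get:

e^{tA} =
  [exp(-4*t), t*exp(-4*t), 0]
  [0, exp(-4*t), 0]
  [0, 0, exp(-4*t)]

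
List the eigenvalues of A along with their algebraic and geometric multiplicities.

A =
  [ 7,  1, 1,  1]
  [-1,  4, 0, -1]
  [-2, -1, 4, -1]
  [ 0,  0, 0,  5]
λ = 5: alg = 4, geom = 2

Step 1 — factor the characteristic polynomial to read off the algebraic multiplicities:
  χ_A(x) = (x - 5)^4

Step 2 — compute geometric multiplicities via the rank-nullity identity g(λ) = n − rank(A − λI):
  rank(A − (5)·I) = 2, so dim ker(A − (5)·I) = n − 2 = 2

Summary:
  λ = 5: algebraic multiplicity = 4, geometric multiplicity = 2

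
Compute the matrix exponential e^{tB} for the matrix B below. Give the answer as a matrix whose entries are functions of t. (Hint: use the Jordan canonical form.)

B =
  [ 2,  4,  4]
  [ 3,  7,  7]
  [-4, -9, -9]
e^{tB} =
  [2*t + 1, 4*t, 4*t]
  [-t^2/2 + 3*t, -t^2 + 7*t + 1, -t^2 + 7*t]
  [t^2/2 - 4*t, t^2 - 9*t, t^2 - 9*t + 1]

Strategy: write B = P · J · P⁻¹ where J is a Jordan canonical form, so e^{tB} = P · e^{tJ} · P⁻¹, and e^{tJ} can be computed block-by-block.

B has Jordan form
J =
  [0, 1, 0]
  [0, 0, 1]
  [0, 0, 0]
(up to reordering of blocks).

Per-block formulas:
  For a 3×3 Jordan block J_3(0): exp(t · J_3(0)) = e^(0t)·(I + t·N + (t^2/2)·N^2), where N is the 3×3 nilpotent shift.

After assembling e^{tJ} and conjugating by P, we get:

e^{tB} =
  [2*t + 1, 4*t, 4*t]
  [-t^2/2 + 3*t, -t^2 + 7*t + 1, -t^2 + 7*t]
  [t^2/2 - 4*t, t^2 - 9*t, t^2 - 9*t + 1]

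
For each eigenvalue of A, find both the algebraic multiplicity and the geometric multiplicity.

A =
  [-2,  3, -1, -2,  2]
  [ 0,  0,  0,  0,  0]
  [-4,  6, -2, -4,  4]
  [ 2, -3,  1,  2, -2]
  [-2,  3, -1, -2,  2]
λ = 0: alg = 5, geom = 4

Step 1 — factor the characteristic polynomial to read off the algebraic multiplicities:
  χ_A(x) = x^5

Step 2 — compute geometric multiplicities via the rank-nullity identity g(λ) = n − rank(A − λI):
  rank(A − (0)·I) = 1, so dim ker(A − (0)·I) = n − 1 = 4

Summary:
  λ = 0: algebraic multiplicity = 5, geometric multiplicity = 4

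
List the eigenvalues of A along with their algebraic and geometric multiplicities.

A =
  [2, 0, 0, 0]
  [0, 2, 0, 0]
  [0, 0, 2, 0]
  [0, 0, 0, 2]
λ = 2: alg = 4, geom = 4

Step 1 — factor the characteristic polynomial to read off the algebraic multiplicities:
  χ_A(x) = (x - 2)^4

Step 2 — compute geometric multiplicities via the rank-nullity identity g(λ) = n − rank(A − λI):
  rank(A − (2)·I) = 0, so dim ker(A − (2)·I) = n − 0 = 4

Summary:
  λ = 2: algebraic multiplicity = 4, geometric multiplicity = 4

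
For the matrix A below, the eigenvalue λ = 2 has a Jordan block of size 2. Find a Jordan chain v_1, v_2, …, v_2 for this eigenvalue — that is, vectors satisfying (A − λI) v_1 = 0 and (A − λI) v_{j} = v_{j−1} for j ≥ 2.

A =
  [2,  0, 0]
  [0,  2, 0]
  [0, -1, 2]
A Jordan chain for λ = 2 of length 2:
v_1 = (0, 0, -1)ᵀ
v_2 = (0, 1, 0)ᵀ

Let N = A − (2)·I. We want v_2 with N^2 v_2 = 0 but N^1 v_2 ≠ 0; then v_{j-1} := N · v_j for j = 2, …, 2.

Pick v_2 = (0, 1, 0)ᵀ.
Then v_1 = N · v_2 = (0, 0, -1)ᵀ.

Sanity check: (A − (2)·I) v_1 = (0, 0, 0)ᵀ = 0. ✓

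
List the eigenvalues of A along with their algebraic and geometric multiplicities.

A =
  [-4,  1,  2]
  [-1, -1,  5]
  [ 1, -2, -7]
λ = -4: alg = 3, geom = 1

Step 1 — factor the characteristic polynomial to read off the algebraic multiplicities:
  χ_A(x) = (x + 4)^3

Step 2 — compute geometric multiplicities via the rank-nullity identity g(λ) = n − rank(A − λI):
  rank(A − (-4)·I) = 2, so dim ker(A − (-4)·I) = n − 2 = 1

Summary:
  λ = -4: algebraic multiplicity = 3, geometric multiplicity = 1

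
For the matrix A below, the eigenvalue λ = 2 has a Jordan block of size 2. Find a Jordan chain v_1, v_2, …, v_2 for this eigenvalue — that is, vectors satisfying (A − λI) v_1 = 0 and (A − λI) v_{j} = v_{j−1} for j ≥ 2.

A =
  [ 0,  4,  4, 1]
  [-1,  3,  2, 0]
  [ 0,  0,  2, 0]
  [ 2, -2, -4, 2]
A Jordan chain for λ = 2 of length 2:
v_1 = (-2, -2, 0, 4)ᵀ
v_2 = (3, 1, 0, 0)ᵀ

Let N = A − (2)·I. We want v_2 with N^2 v_2 = 0 but N^1 v_2 ≠ 0; then v_{j-1} := N · v_j for j = 2, …, 2.

Pick v_2 = (3, 1, 0, 0)ᵀ.
Then v_1 = N · v_2 = (-2, -2, 0, 4)ᵀ.

Sanity check: (A − (2)·I) v_1 = (0, 0, 0, 0)ᵀ = 0. ✓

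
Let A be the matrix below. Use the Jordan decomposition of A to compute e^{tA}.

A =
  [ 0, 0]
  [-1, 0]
e^{tA} =
  [1, 0]
  [-t, 1]

Strategy: write A = P · J · P⁻¹ where J is a Jordan canonical form, so e^{tA} = P · e^{tJ} · P⁻¹, and e^{tJ} can be computed block-by-block.

A has Jordan form
J =
  [0, 1]
  [0, 0]
(up to reordering of blocks).

Per-block formulas:
  For a 2×2 Jordan block J_2(0): exp(t · J_2(0)) = e^(0t)·(I + t·N), where N is the 2×2 nilpotent shift.

After assembling e^{tJ} and conjugating by P, we get:

e^{tA} =
  [1, 0]
  [-t, 1]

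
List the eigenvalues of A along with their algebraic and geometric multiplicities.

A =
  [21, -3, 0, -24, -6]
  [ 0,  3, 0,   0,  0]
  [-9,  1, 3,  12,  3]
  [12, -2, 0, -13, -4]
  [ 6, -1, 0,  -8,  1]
λ = 3: alg = 5, geom = 3

Step 1 — factor the characteristic polynomial to read off the algebraic multiplicities:
  χ_A(x) = (x - 3)^5

Step 2 — compute geometric multiplicities via the rank-nullity identity g(λ) = n − rank(A − λI):
  rank(A − (3)·I) = 2, so dim ker(A − (3)·I) = n − 2 = 3

Summary:
  λ = 3: algebraic multiplicity = 5, geometric multiplicity = 3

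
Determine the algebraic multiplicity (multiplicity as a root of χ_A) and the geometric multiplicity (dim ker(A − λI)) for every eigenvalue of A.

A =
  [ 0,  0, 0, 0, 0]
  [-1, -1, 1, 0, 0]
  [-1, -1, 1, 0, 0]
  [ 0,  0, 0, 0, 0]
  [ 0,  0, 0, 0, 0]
λ = 0: alg = 5, geom = 4

Step 1 — factor the characteristic polynomial to read off the algebraic multiplicities:
  χ_A(x) = x^5

Step 2 — compute geometric multiplicities via the rank-nullity identity g(λ) = n − rank(A − λI):
  rank(A − (0)·I) = 1, so dim ker(A − (0)·I) = n − 1 = 4

Summary:
  λ = 0: algebraic multiplicity = 5, geometric multiplicity = 4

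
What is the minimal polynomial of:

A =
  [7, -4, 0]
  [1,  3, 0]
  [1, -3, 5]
x^3 - 15*x^2 + 75*x - 125

The characteristic polynomial is χ_A(x) = (x - 5)^3, so the eigenvalues are known. The minimal polynomial is
  m_A(x) = Π_λ (x − λ)^{k_λ}
where k_λ is the size of the *largest* Jordan block for λ (equivalently, the smallest k with (A − λI)^k v = 0 for every generalised eigenvector v of λ).

  λ = 5: largest Jordan block has size 3, contributing (x − 5)^3

So m_A(x) = (x - 5)^3 = x^3 - 15*x^2 + 75*x - 125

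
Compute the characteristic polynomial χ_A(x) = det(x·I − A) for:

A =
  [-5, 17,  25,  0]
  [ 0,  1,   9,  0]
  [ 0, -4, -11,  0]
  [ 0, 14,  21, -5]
x^4 + 20*x^3 + 150*x^2 + 500*x + 625

Expanding det(x·I − A) (e.g. by cofactor expansion or by noting that A is similar to its Jordan form J, which has the same characteristic polynomial as A) gives
  χ_A(x) = x^4 + 20*x^3 + 150*x^2 + 500*x + 625
which factors as (x + 5)^4. The eigenvalues (with algebraic multiplicities) are λ = -5 with multiplicity 4.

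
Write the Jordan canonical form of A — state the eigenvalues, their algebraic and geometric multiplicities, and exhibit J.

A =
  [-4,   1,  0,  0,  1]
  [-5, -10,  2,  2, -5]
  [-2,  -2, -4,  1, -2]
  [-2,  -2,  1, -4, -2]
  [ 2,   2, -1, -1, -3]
J_3(-5) ⊕ J_1(-5) ⊕ J_1(-5)

The characteristic polynomial is
  det(x·I − A) = x^5 + 25*x^4 + 250*x^3 + 1250*x^2 + 3125*x + 3125 = (x + 5)^5

Eigenvalues and multiplicities (the geometric multiplicity of λ is n − rank(A − λI), which equals the number of Jordan blocks for λ):
  λ = -5: algebraic multiplicity = 5, geometric multiplicity = 3

Determining the block sizes for each eigenvalue:
  λ = -5: with am = 5 and gm = 3, the partition is not yet determined (e.g. several partitions of 5 into 3 parts exist). Let N = A − (-5)·I. Computing rank(N^1) = 2, rank(N^2) = 1, rank(N^3) = 0; the number of blocks of size ≥ j is rank(N^{j−1}) − rank(N^j), giving [3, 1, 1]. So we have 1 block(s) of size 3, 2 block(s) of size 1 → block sizes [3, 1, 1]

Assembling the blocks gives a Jordan form
J =
  [-5,  1,  0,  0,  0]
  [ 0, -5,  1,  0,  0]
  [ 0,  0, -5,  0,  0]
  [ 0,  0,  0, -5,  0]
  [ 0,  0,  0,  0, -5]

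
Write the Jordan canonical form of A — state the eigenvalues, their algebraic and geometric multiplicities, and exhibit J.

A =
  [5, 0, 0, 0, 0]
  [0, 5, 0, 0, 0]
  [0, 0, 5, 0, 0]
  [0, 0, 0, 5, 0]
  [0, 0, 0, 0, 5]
J_1(5) ⊕ J_1(5) ⊕ J_1(5) ⊕ J_1(5) ⊕ J_1(5)

The characteristic polynomial is
  det(x·I − A) = x^5 - 25*x^4 + 250*x^3 - 1250*x^2 + 3125*x - 3125 = (x - 5)^5

Eigenvalues and multiplicities (the geometric multiplicity of λ is n − rank(A − λI), which equals the number of Jordan blocks for λ):
  λ = 5: algebraic multiplicity = 5, geometric multiplicity = 5

Determining the block sizes for each eigenvalue:
  λ = 5: gm = am = 5, so every block has size 1 → block sizes [1, 1, 1, 1, 1]

Assembling the blocks gives a Jordan form
J =
  [5, 0, 0, 0, 0]
  [0, 5, 0, 0, 0]
  [0, 0, 5, 0, 0]
  [0, 0, 0, 5, 0]
  [0, 0, 0, 0, 5]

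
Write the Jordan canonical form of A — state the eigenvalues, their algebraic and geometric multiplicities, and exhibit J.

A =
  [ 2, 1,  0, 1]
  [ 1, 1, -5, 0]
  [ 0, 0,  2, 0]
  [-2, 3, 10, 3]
J_3(2) ⊕ J_1(2)

The characteristic polynomial is
  det(x·I − A) = x^4 - 8*x^3 + 24*x^2 - 32*x + 16 = (x - 2)^4

Eigenvalues and multiplicities (the geometric multiplicity of λ is n − rank(A − λI), which equals the number of Jordan blocks for λ):
  λ = 2: algebraic multiplicity = 4, geometric multiplicity = 2

Determining the block sizes for each eigenvalue:
  λ = 2: with am = 4 and gm = 2, the partition is not yet determined (e.g. several partitions of 4 into 2 parts exist). Let N = A − (2)·I. Computing rank(N^1) = 2, rank(N^2) = 1, rank(N^3) = 0; the number of blocks of size ≥ j is rank(N^{j−1}) − rank(N^j), giving [2, 1, 1]. So we have 1 block(s) of size 3, 1 block(s) of size 1 → block sizes [3, 1]

Assembling the blocks gives a Jordan form
J =
  [2, 1, 0, 0]
  [0, 2, 1, 0]
  [0, 0, 2, 0]
  [0, 0, 0, 2]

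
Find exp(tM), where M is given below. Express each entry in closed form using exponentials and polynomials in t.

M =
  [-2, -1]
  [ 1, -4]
e^{tM} =
  [t*exp(-3*t) + exp(-3*t), -t*exp(-3*t)]
  [t*exp(-3*t), -t*exp(-3*t) + exp(-3*t)]

Strategy: write M = P · J · P⁻¹ where J is a Jordan canonical form, so e^{tM} = P · e^{tJ} · P⁻¹, and e^{tJ} can be computed block-by-block.

M has Jordan form
J =
  [-3,  1]
  [ 0, -3]
(up to reordering of blocks).

Per-block formulas:
  For a 2×2 Jordan block J_2(-3): exp(t · J_2(-3)) = e^(-3t)·(I + t·N), where N is the 2×2 nilpotent shift.

After assembling e^{tJ} and conjugating by P, we get:

e^{tM} =
  [t*exp(-3*t) + exp(-3*t), -t*exp(-3*t)]
  [t*exp(-3*t), -t*exp(-3*t) + exp(-3*t)]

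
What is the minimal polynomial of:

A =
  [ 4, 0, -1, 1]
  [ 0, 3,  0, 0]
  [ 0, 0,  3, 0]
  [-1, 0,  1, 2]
x^2 - 6*x + 9

The characteristic polynomial is χ_A(x) = (x - 3)^4, so the eigenvalues are known. The minimal polynomial is
  m_A(x) = Π_λ (x − λ)^{k_λ}
where k_λ is the size of the *largest* Jordan block for λ (equivalently, the smallest k with (A − λI)^k v = 0 for every generalised eigenvector v of λ).

  λ = 3: largest Jordan block has size 2, contributing (x − 3)^2

So m_A(x) = (x - 3)^2 = x^2 - 6*x + 9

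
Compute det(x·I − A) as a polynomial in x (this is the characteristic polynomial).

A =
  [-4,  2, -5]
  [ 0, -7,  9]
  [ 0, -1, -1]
x^3 + 12*x^2 + 48*x + 64

Expanding det(x·I − A) (e.g. by cofactor expansion or by noting that A is similar to its Jordan form J, which has the same characteristic polynomial as A) gives
  χ_A(x) = x^3 + 12*x^2 + 48*x + 64
which factors as (x + 4)^3. The eigenvalues (with algebraic multiplicities) are λ = -4 with multiplicity 3.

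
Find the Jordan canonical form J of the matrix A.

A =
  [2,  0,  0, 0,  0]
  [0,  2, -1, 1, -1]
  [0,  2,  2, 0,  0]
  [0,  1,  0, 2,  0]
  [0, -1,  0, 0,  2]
J_3(2) ⊕ J_1(2) ⊕ J_1(2)

The characteristic polynomial is
  det(x·I − A) = x^5 - 10*x^4 + 40*x^3 - 80*x^2 + 80*x - 32 = (x - 2)^5

Eigenvalues and multiplicities (the geometric multiplicity of λ is n − rank(A − λI), which equals the number of Jordan blocks for λ):
  λ = 2: algebraic multiplicity = 5, geometric multiplicity = 3

Determining the block sizes for each eigenvalue:
  λ = 2: with am = 5 and gm = 3, the partition is not yet determined (e.g. several partitions of 5 into 3 parts exist). Let N = A − (2)·I. Computing rank(N^1) = 2, rank(N^2) = 1, rank(N^3) = 0; the number of blocks of size ≥ j is rank(N^{j−1}) − rank(N^j), giving [3, 1, 1]. So we have 1 block(s) of size 3, 2 block(s) of size 1 → block sizes [3, 1, 1]

Assembling the blocks gives a Jordan form
J =
  [2, 1, 0, 0, 0]
  [0, 2, 1, 0, 0]
  [0, 0, 2, 0, 0]
  [0, 0, 0, 2, 0]
  [0, 0, 0, 0, 2]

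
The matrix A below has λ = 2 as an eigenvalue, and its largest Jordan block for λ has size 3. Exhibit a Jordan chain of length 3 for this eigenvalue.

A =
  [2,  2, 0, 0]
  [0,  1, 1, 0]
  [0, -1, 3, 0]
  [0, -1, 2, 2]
A Jordan chain for λ = 2 of length 3:
v_1 = (-2, 0, 0, -1)ᵀ
v_2 = (2, -1, -1, -1)ᵀ
v_3 = (0, 1, 0, 0)ᵀ

Let N = A − (2)·I. We want v_3 with N^3 v_3 = 0 but N^2 v_3 ≠ 0; then v_{j-1} := N · v_j for j = 3, …, 2.

Pick v_3 = (0, 1, 0, 0)ᵀ.
Then v_2 = N · v_3 = (2, -1, -1, -1)ᵀ.
Then v_1 = N · v_2 = (-2, 0, 0, -1)ᵀ.

Sanity check: (A − (2)·I) v_1 = (0, 0, 0, 0)ᵀ = 0. ✓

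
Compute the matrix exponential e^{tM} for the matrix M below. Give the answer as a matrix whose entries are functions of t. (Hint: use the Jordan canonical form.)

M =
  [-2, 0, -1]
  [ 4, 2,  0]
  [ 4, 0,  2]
e^{tM} =
  [1 - 2*t, 0, -t]
  [4*t, exp(2*t), 2*t - exp(2*t) + 1]
  [4*t, 0, 2*t + 1]

Strategy: write M = P · J · P⁻¹ where J is a Jordan canonical form, so e^{tM} = P · e^{tJ} · P⁻¹, and e^{tJ} can be computed block-by-block.

M has Jordan form
J =
  [0, 1, 0]
  [0, 0, 0]
  [0, 0, 2]
(up to reordering of blocks).

Per-block formulas:
  For a 2×2 Jordan block J_2(0): exp(t · J_2(0)) = e^(0t)·(I + t·N), where N is the 2×2 nilpotent shift.
  For a 1×1 block at λ = 2: exp(t · [2]) = [e^(2t)].

After assembling e^{tJ} and conjugating by P, we get:

e^{tM} =
  [1 - 2*t, 0, -t]
  [4*t, exp(2*t), 2*t - exp(2*t) + 1]
  [4*t, 0, 2*t + 1]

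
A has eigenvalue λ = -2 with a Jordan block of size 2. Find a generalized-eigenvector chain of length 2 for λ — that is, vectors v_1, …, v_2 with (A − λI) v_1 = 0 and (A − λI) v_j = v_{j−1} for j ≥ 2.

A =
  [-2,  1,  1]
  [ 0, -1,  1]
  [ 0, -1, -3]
A Jordan chain for λ = -2 of length 2:
v_1 = (1, 1, -1)ᵀ
v_2 = (0, 1, 0)ᵀ

Let N = A − (-2)·I. We want v_2 with N^2 v_2 = 0 but N^1 v_2 ≠ 0; then v_{j-1} := N · v_j for j = 2, …, 2.

Pick v_2 = (0, 1, 0)ᵀ.
Then v_1 = N · v_2 = (1, 1, -1)ᵀ.

Sanity check: (A − (-2)·I) v_1 = (0, 0, 0)ᵀ = 0. ✓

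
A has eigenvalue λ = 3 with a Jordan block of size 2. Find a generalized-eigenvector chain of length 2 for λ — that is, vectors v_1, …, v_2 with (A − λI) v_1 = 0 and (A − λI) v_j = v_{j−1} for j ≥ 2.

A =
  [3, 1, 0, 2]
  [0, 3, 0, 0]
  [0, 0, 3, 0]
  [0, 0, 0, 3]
A Jordan chain for λ = 3 of length 2:
v_1 = (1, 0, 0, 0)ᵀ
v_2 = (0, 1, 0, 0)ᵀ

Let N = A − (3)·I. We want v_2 with N^2 v_2 = 0 but N^1 v_2 ≠ 0; then v_{j-1} := N · v_j for j = 2, …, 2.

Pick v_2 = (0, 1, 0, 0)ᵀ.
Then v_1 = N · v_2 = (1, 0, 0, 0)ᵀ.

Sanity check: (A − (3)·I) v_1 = (0, 0, 0, 0)ᵀ = 0. ✓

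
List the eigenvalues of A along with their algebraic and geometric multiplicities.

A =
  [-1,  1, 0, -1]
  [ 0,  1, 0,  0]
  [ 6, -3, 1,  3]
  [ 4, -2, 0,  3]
λ = 1: alg = 4, geom = 3

Step 1 — factor the characteristic polynomial to read off the algebraic multiplicities:
  χ_A(x) = (x - 1)^4

Step 2 — compute geometric multiplicities via the rank-nullity identity g(λ) = n − rank(A − λI):
  rank(A − (1)·I) = 1, so dim ker(A − (1)·I) = n − 1 = 3

Summary:
  λ = 1: algebraic multiplicity = 4, geometric multiplicity = 3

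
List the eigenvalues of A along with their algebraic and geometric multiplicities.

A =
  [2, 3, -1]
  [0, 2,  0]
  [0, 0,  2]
λ = 2: alg = 3, geom = 2

Step 1 — factor the characteristic polynomial to read off the algebraic multiplicities:
  χ_A(x) = (x - 2)^3

Step 2 — compute geometric multiplicities via the rank-nullity identity g(λ) = n − rank(A − λI):
  rank(A − (2)·I) = 1, so dim ker(A − (2)·I) = n − 1 = 2

Summary:
  λ = 2: algebraic multiplicity = 3, geometric multiplicity = 2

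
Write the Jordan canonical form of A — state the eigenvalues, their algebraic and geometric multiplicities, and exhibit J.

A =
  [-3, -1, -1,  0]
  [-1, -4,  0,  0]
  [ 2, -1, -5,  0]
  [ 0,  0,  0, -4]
J_3(-4) ⊕ J_1(-4)

The characteristic polynomial is
  det(x·I − A) = x^4 + 16*x^3 + 96*x^2 + 256*x + 256 = (x + 4)^4

Eigenvalues and multiplicities (the geometric multiplicity of λ is n − rank(A − λI), which equals the number of Jordan blocks for λ):
  λ = -4: algebraic multiplicity = 4, geometric multiplicity = 2

Determining the block sizes for each eigenvalue:
  λ = -4: with am = 4 and gm = 2, the partition is not yet determined (e.g. several partitions of 4 into 2 parts exist). Let N = A − (-4)·I. Computing rank(N^1) = 2, rank(N^2) = 1, rank(N^3) = 0; the number of blocks of size ≥ j is rank(N^{j−1}) − rank(N^j), giving [2, 1, 1]. So we have 1 block(s) of size 3, 1 block(s) of size 1 → block sizes [3, 1]

Assembling the blocks gives a Jordan form
J =
  [-4,  1,  0,  0]
  [ 0, -4,  1,  0]
  [ 0,  0, -4,  0]
  [ 0,  0,  0, -4]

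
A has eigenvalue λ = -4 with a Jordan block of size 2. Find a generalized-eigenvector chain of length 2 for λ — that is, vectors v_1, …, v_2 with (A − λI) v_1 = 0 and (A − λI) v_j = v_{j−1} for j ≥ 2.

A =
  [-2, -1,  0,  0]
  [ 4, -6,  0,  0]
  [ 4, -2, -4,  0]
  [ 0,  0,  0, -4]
A Jordan chain for λ = -4 of length 2:
v_1 = (2, 4, 4, 0)ᵀ
v_2 = (1, 0, 0, 0)ᵀ

Let N = A − (-4)·I. We want v_2 with N^2 v_2 = 0 but N^1 v_2 ≠ 0; then v_{j-1} := N · v_j for j = 2, …, 2.

Pick v_2 = (1, 0, 0, 0)ᵀ.
Then v_1 = N · v_2 = (2, 4, 4, 0)ᵀ.

Sanity check: (A − (-4)·I) v_1 = (0, 0, 0, 0)ᵀ = 0. ✓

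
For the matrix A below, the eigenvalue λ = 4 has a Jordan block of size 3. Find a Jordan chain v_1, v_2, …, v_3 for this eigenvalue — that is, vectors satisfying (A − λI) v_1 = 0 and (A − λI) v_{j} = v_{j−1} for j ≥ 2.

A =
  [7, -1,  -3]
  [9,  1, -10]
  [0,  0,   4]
A Jordan chain for λ = 4 of length 3:
v_1 = (1, 3, 0)ᵀ
v_2 = (-3, -10, 0)ᵀ
v_3 = (0, 0, 1)ᵀ

Let N = A − (4)·I. We want v_3 with N^3 v_3 = 0 but N^2 v_3 ≠ 0; then v_{j-1} := N · v_j for j = 3, …, 2.

Pick v_3 = (0, 0, 1)ᵀ.
Then v_2 = N · v_3 = (-3, -10, 0)ᵀ.
Then v_1 = N · v_2 = (1, 3, 0)ᵀ.

Sanity check: (A − (4)·I) v_1 = (0, 0, 0)ᵀ = 0. ✓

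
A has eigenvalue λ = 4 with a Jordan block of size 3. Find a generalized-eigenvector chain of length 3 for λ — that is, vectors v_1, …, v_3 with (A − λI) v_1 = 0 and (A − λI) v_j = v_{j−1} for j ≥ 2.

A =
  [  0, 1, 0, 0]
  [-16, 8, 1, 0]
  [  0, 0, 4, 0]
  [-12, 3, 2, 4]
A Jordan chain for λ = 4 of length 3:
v_1 = (1, 4, 0, 3)ᵀ
v_2 = (0, 1, 0, 2)ᵀ
v_3 = (0, 0, 1, 0)ᵀ

Let N = A − (4)·I. We want v_3 with N^3 v_3 = 0 but N^2 v_3 ≠ 0; then v_{j-1} := N · v_j for j = 3, …, 2.

Pick v_3 = (0, 0, 1, 0)ᵀ.
Then v_2 = N · v_3 = (0, 1, 0, 2)ᵀ.
Then v_1 = N · v_2 = (1, 4, 0, 3)ᵀ.

Sanity check: (A − (4)·I) v_1 = (0, 0, 0, 0)ᵀ = 0. ✓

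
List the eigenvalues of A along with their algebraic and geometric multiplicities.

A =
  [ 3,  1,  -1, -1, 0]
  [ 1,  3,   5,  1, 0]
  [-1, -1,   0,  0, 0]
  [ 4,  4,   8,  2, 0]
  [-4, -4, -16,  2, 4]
λ = 2: alg = 4, geom = 2; λ = 4: alg = 1, geom = 1

Step 1 — factor the characteristic polynomial to read off the algebraic multiplicities:
  χ_A(x) = (x - 4)*(x - 2)^4

Step 2 — compute geometric multiplicities via the rank-nullity identity g(λ) = n − rank(A − λI):
  rank(A − (2)·I) = 3, so dim ker(A − (2)·I) = n − 3 = 2
  rank(A − (4)·I) = 4, so dim ker(A − (4)·I) = n − 4 = 1

Summary:
  λ = 2: algebraic multiplicity = 4, geometric multiplicity = 2
  λ = 4: algebraic multiplicity = 1, geometric multiplicity = 1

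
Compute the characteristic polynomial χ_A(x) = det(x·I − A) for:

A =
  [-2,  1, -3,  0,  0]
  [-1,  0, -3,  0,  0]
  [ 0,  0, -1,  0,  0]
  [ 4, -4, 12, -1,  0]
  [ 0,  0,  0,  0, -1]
x^5 + 5*x^4 + 10*x^3 + 10*x^2 + 5*x + 1

Expanding det(x·I − A) (e.g. by cofactor expansion or by noting that A is similar to its Jordan form J, which has the same characteristic polynomial as A) gives
  χ_A(x) = x^5 + 5*x^4 + 10*x^3 + 10*x^2 + 5*x + 1
which factors as (x + 1)^5. The eigenvalues (with algebraic multiplicities) are λ = -1 with multiplicity 5.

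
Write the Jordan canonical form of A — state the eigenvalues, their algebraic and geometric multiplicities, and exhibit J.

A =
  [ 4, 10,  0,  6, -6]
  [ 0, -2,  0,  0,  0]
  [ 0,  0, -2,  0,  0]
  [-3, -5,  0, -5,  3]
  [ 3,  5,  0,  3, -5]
J_2(-2) ⊕ J_1(-2) ⊕ J_1(-2) ⊕ J_1(-2)

The characteristic polynomial is
  det(x·I − A) = x^5 + 10*x^4 + 40*x^3 + 80*x^2 + 80*x + 32 = (x + 2)^5

Eigenvalues and multiplicities (the geometric multiplicity of λ is n − rank(A − λI), which equals the number of Jordan blocks for λ):
  λ = -2: algebraic multiplicity = 5, geometric multiplicity = 4

Determining the block sizes for each eigenvalue:
  λ = -2: 4 blocks summing to 5 forces exactly one block of size 2 and the rest size 1 → block sizes [2, 1, 1, 1]

Assembling the blocks gives a Jordan form
J =
  [-2,  1,  0,  0,  0]
  [ 0, -2,  0,  0,  0]
  [ 0,  0, -2,  0,  0]
  [ 0,  0,  0, -2,  0]
  [ 0,  0,  0,  0, -2]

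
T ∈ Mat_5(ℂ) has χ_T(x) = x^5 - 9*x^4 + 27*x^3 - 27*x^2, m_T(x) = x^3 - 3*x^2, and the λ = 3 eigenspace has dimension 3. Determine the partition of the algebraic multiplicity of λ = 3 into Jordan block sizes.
Block sizes for λ = 3: [1, 1, 1]

Step 1 — from the characteristic polynomial, algebraic multiplicity of λ = 3 is 3. From dim ker(T − (3)·I) = 3, there are exactly 3 Jordan blocks for λ = 3.
Step 2 — from the minimal polynomial, the factor (x − 3) tells us the largest block for λ = 3 has size 1.
Step 3 — with total size 3, 3 blocks, and largest block 1, the block sizes (in nonincreasing order) are [1, 1, 1].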